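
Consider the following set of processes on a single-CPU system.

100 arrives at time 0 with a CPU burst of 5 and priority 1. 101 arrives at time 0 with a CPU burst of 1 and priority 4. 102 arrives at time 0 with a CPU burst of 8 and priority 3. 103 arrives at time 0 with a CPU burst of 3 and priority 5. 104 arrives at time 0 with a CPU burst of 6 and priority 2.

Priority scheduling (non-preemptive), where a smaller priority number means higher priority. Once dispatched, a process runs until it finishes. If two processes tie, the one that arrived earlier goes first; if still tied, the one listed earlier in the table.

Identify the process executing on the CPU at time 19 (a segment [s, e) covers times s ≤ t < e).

Schedule: | 100 0-5 | 104 5-11 | 102 11-19 | 101 19-20 | 103 20-23 |
Completion: 100=5  101=20  102=19  103=23  104=11
Turnaround (C−A): 100=5  101=20  102=19  103=23  104=11

101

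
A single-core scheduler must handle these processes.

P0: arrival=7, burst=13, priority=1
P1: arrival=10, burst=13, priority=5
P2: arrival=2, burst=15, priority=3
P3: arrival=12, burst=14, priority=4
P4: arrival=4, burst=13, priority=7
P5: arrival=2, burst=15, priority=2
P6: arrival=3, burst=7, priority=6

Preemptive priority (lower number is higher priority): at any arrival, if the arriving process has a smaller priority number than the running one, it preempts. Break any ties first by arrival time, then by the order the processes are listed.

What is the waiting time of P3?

Gantt: | idle 0-2 | P5 2-7 | P0 7-20 | P5 20-30 | P2 30-45 | P3 45-59 | P1 59-72 | P6 72-79 | P4 79-92 |
Completion: P0=20  P1=72  P2=45  P3=59  P4=92  P5=30  P6=79
Turnaround (C−A): P0=13  P1=62  P2=43  P3=47  P4=88  P5=28  P6=76
Waiting(P3) = turnaround − burst = 47 − 14 = 33

33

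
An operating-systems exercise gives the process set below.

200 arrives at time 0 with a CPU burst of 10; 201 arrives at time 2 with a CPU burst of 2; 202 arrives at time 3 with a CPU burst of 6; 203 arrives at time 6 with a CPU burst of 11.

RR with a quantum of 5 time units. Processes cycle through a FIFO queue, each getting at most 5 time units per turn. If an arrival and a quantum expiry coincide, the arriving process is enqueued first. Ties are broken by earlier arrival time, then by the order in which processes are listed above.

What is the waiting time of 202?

Gantt: | 200 0-5 | 201 5-7 | 202 7-12 | 200 12-17 | 203 17-22 | 202 22-23 | 203 23-29 |
Completion: 200=17  201=7  202=23  203=29
Turnaround (C−A): 200=17  201=5  202=20  203=23
Waiting(202) = turnaround − burst = 20 − 6 = 14

14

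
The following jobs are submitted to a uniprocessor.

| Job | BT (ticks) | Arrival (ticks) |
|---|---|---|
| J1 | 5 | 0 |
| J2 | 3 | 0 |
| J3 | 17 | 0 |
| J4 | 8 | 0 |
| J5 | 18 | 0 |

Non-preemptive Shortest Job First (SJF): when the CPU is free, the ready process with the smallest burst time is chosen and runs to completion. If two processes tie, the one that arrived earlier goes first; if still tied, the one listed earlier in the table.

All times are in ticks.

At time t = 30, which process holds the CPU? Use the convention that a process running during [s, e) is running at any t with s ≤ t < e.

Timeline: | J2 0-3 | J1 3-8 | J4 8-16 | J3 16-33 | J5 33-51 |
Completion: J1=8  J2=3  J3=33  J4=16  J5=51
Turnaround (C−A): J1=8  J2=3  J3=33  J4=16  J5=51

J3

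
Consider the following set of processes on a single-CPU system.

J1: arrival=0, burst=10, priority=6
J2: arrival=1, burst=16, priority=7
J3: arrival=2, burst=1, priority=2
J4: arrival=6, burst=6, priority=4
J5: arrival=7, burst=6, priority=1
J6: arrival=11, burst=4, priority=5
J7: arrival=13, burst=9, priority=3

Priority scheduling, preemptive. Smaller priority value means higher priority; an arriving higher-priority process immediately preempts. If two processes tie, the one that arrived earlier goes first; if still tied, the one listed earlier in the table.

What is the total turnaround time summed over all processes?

Gantt: | J1 0-2 | J3 2-3 | J1 3-6 | J4 6-7 | J5 7-13 | J7 13-22 | J4 22-27 | J6 27-31 | J1 31-36 | J2 36-52 |
Completion: J1=36  J2=52  J3=3  J4=27  J5=13  J6=31  J7=22
Turnaround (C−A): J1=36  J2=51  J3=1  J4=21  J5=6  J6=20  J7=9
Turnaround = completion − arrival: J1=36, J2=51, J3=1, J4=21, J5=6, J6=20, J7=9
Total turnaround = 36 + 51 + 1 + 21 + 6 + 20 + 9 = 144

144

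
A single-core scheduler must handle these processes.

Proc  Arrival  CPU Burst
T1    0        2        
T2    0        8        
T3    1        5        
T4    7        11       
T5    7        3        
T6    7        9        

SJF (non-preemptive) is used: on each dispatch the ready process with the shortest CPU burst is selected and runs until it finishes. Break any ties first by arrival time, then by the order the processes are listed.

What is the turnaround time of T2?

18

Timeline: | T1 0-2 | T3 2-7 | T5 7-10 | T2 10-18 | T6 18-27 | T4 27-38 |
Completion: T1=2  T2=18  T3=7  T4=38  T5=10  T6=27
Turnaround(T2) = completion − arrival = 18 − 0 = 18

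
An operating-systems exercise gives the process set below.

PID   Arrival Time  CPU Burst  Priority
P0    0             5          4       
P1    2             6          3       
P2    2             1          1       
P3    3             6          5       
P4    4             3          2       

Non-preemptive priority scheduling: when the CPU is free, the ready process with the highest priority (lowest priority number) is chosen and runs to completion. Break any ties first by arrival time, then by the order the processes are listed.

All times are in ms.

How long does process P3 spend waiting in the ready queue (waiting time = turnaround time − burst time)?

12

Schedule: | P0 0-5 | P2 5-6 | P4 6-9 | P1 9-15 | P3 15-21 |
Completion: P0=5  P1=15  P2=6  P3=21  P4=9
Waiting(P3) = turnaround − burst = 18 − 6 = 12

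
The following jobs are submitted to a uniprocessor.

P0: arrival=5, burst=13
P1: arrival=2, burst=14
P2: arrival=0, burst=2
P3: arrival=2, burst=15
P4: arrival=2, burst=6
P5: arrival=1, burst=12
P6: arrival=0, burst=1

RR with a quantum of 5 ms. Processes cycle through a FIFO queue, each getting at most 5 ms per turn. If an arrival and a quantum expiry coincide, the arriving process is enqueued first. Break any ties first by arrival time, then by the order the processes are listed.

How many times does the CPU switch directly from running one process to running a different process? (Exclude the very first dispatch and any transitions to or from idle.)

15

Gantt: | P2 0-2 | P6 2-3 | P5 3-8 | P1 8-13 | P3 13-18 | P4 18-23 | P0 23-28 | P5 28-33 | P1 33-38 | P3 38-43 | P4 43-44 | P0 44-49 | P5 49-51 | P1 51-55 | P3 55-60 | P0 60-63 |
Completion: P0=63  P1=55  P2=2  P3=60  P4=44  P5=51  P6=3
Turnaround (C−A): P0=58  P1=53  P2=2  P3=58  P4=42  P5=50  P6=3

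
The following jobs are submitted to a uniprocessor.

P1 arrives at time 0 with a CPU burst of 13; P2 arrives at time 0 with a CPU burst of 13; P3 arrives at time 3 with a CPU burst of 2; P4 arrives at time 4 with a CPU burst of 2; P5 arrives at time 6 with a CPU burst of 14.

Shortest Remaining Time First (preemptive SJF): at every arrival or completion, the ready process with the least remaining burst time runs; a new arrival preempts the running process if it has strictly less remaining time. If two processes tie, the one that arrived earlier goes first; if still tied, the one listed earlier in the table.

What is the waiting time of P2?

Schedule: | P1 0-3 | P3 3-5 | P4 5-7 | P1 7-17 | P2 17-30 | P5 30-44 |
Completion: P1=17  P2=30  P3=5  P4=7  P5=44
Turnaround (C−A): P1=17  P2=30  P3=2  P4=3  P5=38
Waiting(P2) = turnaround − burst = 30 − 13 = 17

17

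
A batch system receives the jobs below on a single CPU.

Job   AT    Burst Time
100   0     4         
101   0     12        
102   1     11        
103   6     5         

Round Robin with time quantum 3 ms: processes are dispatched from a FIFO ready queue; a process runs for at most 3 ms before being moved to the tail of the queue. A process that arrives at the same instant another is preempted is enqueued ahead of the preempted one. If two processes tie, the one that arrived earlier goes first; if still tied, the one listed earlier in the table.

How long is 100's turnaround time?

10

Timeline: | 100 0-3 | 101 3-6 | 102 6-9 | 100 9-10 | 103 10-13 | 101 13-16 | 102 16-19 | 103 19-21 | 101 21-24 | 102 24-27 | 101 27-30 | 102 30-32 |
Completion: 100=10  101=30  102=32  103=21
Turnaround (C−A): 100=10  101=30  102=31  103=15
Turnaround(100) = completion − arrival = 10 − 0 = 10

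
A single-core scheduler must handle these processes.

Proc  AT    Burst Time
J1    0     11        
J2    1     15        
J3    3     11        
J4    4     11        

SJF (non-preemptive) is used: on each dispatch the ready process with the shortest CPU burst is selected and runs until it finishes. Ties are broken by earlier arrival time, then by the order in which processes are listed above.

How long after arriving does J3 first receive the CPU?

Schedule: | J1 0-11 | J3 11-22 | J4 22-33 | J2 33-48 |
Completion: J1=11  J2=48  J3=22  J4=33
Response(J3) = first start − arrival = 11 − 3 = 8

8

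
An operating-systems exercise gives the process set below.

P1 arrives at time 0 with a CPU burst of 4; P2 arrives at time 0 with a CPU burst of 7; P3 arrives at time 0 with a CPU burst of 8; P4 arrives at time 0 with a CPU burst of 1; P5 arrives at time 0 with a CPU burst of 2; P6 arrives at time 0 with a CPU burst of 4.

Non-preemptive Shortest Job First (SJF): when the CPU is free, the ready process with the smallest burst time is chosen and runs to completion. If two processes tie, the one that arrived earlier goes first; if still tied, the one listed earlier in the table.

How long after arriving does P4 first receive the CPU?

Timeline: | P4 0-1 | P5 1-3 | P1 3-7 | P6 7-11 | P2 11-18 | P3 18-26 |
Completion: P1=7  P2=18  P3=26  P4=1  P5=3  P6=11
Response(P4) = first start − arrival = 0 − 0 = 0

0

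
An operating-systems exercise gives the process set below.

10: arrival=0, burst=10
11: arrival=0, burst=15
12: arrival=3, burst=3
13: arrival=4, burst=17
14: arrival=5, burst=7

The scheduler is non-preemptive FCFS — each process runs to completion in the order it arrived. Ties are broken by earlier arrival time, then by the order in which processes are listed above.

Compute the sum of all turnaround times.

148

Timeline: | 10 0-10 | 11 10-25 | 12 25-28 | 13 28-45 | 14 45-52 |
Completion: 10=10  11=25  12=28  13=45  14=52
Turnaround = completion − arrival: 10=10, 11=25, 12=25, 13=41, 14=47
Total turnaround = 10 + 25 + 25 + 41 + 47 = 148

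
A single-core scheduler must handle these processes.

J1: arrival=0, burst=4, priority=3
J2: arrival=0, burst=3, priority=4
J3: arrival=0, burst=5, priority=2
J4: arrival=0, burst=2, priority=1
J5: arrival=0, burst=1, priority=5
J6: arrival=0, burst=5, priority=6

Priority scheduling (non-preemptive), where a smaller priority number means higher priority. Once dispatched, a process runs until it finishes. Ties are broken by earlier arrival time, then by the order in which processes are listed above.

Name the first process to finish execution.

J4

Gantt: | J4 0-2 | J3 2-7 | J1 7-11 | J2 11-14 | J5 14-15 | J6 15-20 |
Completion: J1=11  J2=14  J3=7  J4=2  J5=15  J6=20
Turnaround (C−A): J1=11  J2=14  J3=7  J4=2  J5=15  J6=20
Finish order: J4 → J3 → J1 → J2 → J5 → J6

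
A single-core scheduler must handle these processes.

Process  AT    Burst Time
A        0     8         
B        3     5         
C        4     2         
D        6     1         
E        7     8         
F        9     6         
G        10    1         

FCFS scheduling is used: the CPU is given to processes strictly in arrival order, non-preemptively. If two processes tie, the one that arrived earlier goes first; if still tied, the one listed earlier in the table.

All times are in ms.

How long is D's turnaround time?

Schedule: | A 0-8 | B 8-13 | C 13-15 | D 15-16 | E 16-24 | F 24-30 | G 30-31 |
Completion: A=8  B=13  C=15  D=16  E=24  F=30  G=31
Turnaround(D) = completion − arrival = 16 − 6 = 10

10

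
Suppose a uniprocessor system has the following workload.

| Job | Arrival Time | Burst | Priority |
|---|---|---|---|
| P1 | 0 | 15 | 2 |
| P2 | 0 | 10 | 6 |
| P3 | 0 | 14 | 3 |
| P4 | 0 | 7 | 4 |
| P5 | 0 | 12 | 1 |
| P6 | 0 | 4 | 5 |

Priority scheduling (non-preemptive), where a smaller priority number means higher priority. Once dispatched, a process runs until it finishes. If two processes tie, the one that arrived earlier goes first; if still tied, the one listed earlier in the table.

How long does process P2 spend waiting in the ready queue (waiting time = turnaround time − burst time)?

52

Timeline: | P5 0-12 | P1 12-27 | P3 27-41 | P4 41-48 | P6 48-52 | P2 52-62 |
Completion: P1=27  P2=62  P3=41  P4=48  P5=12  P6=52
Turnaround (C−A): P1=27  P2=62  P3=41  P4=48  P5=12  P6=52
Waiting(P2) = turnaround − burst = 62 − 10 = 52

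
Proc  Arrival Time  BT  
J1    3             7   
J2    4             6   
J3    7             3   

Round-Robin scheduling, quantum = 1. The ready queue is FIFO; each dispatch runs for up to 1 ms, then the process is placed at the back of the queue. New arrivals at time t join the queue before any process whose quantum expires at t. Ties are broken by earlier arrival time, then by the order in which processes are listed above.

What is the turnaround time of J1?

16

Timeline: | idle 0-3 | J1 3-4 | J2 4-5 | J1 5-6 | J2 6-7 | J1 7-8 | J3 8-9 | J2 9-10 | J1 10-11 | J3 11-12 | J2 12-13 | J1 13-14 | J3 14-15 | J2 15-16 | J1 16-17 | J2 17-18 | J1 18-19 |
Completion: J1=19  J2=18  J3=15
Turnaround (C−A): J1=16  J2=14  J3=8
Turnaround(J1) = completion − arrival = 19 − 3 = 16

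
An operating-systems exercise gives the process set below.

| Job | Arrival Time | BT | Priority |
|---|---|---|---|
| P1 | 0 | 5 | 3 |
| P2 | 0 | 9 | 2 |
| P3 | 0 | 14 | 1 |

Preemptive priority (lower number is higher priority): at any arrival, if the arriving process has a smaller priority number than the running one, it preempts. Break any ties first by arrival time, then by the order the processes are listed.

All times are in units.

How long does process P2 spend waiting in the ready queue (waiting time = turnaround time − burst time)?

14

Timeline: | P3 0-14 | P2 14-23 | P1 23-28 |
Completion: P1=28  P2=23  P3=14
Turnaround (C−A): P1=28  P2=23  P3=14
Waiting(P2) = turnaround − burst = 23 − 9 = 14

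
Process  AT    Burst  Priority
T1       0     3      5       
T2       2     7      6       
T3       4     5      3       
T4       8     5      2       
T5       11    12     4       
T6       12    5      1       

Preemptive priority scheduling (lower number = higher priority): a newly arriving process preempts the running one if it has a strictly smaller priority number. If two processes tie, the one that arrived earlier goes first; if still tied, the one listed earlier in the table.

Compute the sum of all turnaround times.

Gantt: | T1 0-3 | T2 3-4 | T3 4-8 | T4 8-12 | T6 12-17 | T4 17-18 | T3 18-19 | T5 19-31 | T2 31-37 |
Completion: T1=3  T2=37  T3=19  T4=18  T5=31  T6=17
Turnaround (C−A): T1=3  T2=35  T3=15  T4=10  T5=20  T6=5
Turnaround = completion − arrival: T1=3, T2=35, T3=15, T4=10, T5=20, T6=5
Total turnaround = 3 + 35 + 15 + 10 + 20 + 5 = 88

88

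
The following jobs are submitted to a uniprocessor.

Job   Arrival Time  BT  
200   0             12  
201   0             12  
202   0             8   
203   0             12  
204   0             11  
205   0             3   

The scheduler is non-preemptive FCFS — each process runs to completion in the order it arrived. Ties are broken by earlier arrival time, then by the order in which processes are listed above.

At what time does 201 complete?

Schedule: | 200 0-12 | 201 12-24 | 202 24-32 | 203 32-44 | 204 44-55 | 205 55-58 |
Completion: 200=12  201=24  202=32  203=44  204=55  205=58
Turnaround (C−A): 200=12  201=24  202=32  203=44  204=55  205=58

24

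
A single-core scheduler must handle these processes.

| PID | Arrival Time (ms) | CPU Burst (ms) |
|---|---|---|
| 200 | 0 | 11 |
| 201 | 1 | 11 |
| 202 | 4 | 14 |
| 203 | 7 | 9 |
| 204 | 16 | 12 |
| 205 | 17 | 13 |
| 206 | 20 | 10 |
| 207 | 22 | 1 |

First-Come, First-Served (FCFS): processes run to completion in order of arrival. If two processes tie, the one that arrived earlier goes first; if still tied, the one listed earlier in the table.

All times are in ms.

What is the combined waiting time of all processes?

Schedule: | 200 0-11 | 201 11-22 | 202 22-36 | 203 36-45 | 204 45-57 | 205 57-70 | 206 70-80 | 207 80-81 |
Completion: 200=11  201=22  202=36  203=45  204=57  205=70  206=80  207=81
Waiting = turnaround − burst: 200=0, 201=10, 202=18, 203=29, 204=29, 205=40, 206=50, 207=58
Total waiting = 0 + 10 + 18 + 29 + 29 + 40 + 50 + 58 = 234

234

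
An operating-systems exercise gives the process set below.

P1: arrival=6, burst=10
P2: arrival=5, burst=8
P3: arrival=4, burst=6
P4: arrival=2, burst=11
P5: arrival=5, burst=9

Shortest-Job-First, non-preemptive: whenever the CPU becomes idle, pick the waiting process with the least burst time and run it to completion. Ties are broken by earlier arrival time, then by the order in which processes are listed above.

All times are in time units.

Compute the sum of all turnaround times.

Timeline: | idle 0-2 | P4 2-13 | P3 13-19 | P2 19-27 | P5 27-36 | P1 36-46 |
Completion: P1=46  P2=27  P3=19  P4=13  P5=36
Turnaround = completion − arrival: P1=40, P2=22, P3=15, P4=11, P5=31
Total turnaround = 40 + 22 + 15 + 11 + 31 = 119

119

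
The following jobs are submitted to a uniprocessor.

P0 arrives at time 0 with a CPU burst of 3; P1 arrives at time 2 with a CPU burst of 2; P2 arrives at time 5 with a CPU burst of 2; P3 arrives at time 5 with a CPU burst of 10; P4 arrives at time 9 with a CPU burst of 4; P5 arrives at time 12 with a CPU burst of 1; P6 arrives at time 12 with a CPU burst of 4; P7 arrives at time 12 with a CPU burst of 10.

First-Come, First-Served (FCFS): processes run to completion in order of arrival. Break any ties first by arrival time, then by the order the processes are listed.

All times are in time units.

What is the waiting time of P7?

14

Gantt: | P0 0-3 | P1 3-5 | P2 5-7 | P3 7-17 | P4 17-21 | P5 21-22 | P6 22-26 | P7 26-36 |
Completion: P0=3  P1=5  P2=7  P3=17  P4=21  P5=22  P6=26  P7=36
Waiting(P7) = turnaround − burst = 24 − 10 = 14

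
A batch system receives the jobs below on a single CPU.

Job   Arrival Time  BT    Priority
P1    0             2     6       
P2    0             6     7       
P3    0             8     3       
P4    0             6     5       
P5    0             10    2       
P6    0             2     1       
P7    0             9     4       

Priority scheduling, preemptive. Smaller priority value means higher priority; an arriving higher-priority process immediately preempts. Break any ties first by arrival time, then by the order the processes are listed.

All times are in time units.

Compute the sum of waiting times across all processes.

Schedule: | P6 0-2 | P5 2-12 | P3 12-20 | P7 20-29 | P4 29-35 | P1 35-37 | P2 37-43 |
Completion: P1=37  P2=43  P3=20  P4=35  P5=12  P6=2  P7=29
Turnaround (C−A): P1=37  P2=43  P3=20  P4=35  P5=12  P6=2  P7=29
Waiting = turnaround − burst: P1=35, P2=37, P3=12, P4=29, P5=2, P6=0, P7=20
Total waiting = 35 + 37 + 12 + 29 + 2 + 0 + 20 = 135

135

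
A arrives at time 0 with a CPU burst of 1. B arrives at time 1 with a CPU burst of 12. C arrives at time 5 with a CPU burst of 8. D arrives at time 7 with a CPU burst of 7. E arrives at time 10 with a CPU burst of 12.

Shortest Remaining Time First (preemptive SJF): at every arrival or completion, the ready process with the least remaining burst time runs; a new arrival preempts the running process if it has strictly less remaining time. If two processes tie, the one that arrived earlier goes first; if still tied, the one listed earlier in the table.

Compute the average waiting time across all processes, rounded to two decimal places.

Gantt: | A 0-1 | B 1-13 | D 13-20 | C 20-28 | E 28-40 |
Completion: A=1  B=13  C=28  D=20  E=40
Waiting times: A=0, B=0, C=15, D=6, E=18
Average waiting = (0+0+15+6+18) / 5 = 39/5 = 7.80

7.80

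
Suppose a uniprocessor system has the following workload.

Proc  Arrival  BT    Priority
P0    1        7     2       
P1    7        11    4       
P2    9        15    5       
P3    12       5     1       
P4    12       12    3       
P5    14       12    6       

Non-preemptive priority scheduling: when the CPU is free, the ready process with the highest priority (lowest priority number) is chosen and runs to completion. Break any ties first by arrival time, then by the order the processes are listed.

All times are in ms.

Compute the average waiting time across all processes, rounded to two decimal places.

Schedule: | idle 0-1 | P0 1-8 | P1 8-19 | P3 19-24 | P4 24-36 | P2 36-51 | P5 51-63 |
Completion: P0=8  P1=19  P2=51  P3=24  P4=36  P5=63
Turnaround (C−A): P0=7  P1=12  P2=42  P3=12  P4=24  P5=49
Waiting times: P0=0, P1=1, P2=27, P3=7, P4=12, P5=37
Average waiting = (0+1+27+7+12+37) / 6 = 84/6 = 14.00

14.00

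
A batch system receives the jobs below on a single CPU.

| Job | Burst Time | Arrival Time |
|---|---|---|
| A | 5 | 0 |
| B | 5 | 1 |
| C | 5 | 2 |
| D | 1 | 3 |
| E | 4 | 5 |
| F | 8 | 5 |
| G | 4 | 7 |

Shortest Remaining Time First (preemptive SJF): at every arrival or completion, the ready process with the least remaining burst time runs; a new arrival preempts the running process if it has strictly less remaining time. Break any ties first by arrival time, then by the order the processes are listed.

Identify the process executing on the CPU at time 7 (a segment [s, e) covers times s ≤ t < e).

E

Schedule: | A 0-3 | D 3-4 | A 4-6 | E 6-10 | G 10-14 | B 14-19 | C 19-24 | F 24-32 |
Completion: A=6  B=19  C=24  D=4  E=10  F=32  G=14
Turnaround (C−A): A=6  B=18  C=22  D=1  E=5  F=27  G=7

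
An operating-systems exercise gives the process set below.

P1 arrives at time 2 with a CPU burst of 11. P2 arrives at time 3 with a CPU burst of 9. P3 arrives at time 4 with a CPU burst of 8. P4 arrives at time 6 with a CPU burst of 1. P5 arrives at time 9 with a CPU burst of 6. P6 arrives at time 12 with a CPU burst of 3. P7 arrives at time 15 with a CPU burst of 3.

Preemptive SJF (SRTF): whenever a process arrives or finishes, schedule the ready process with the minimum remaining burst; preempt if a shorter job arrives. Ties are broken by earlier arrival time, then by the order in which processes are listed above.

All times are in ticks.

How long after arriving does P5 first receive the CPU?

10

Timeline: | idle 0-2 | P1 2-3 | P2 3-6 | P4 6-7 | P2 7-13 | P6 13-16 | P7 16-19 | P5 19-25 | P3 25-33 | P1 33-43 |
Completion: P1=43  P2=13  P3=33  P4=7  P5=25  P6=16  P7=19
Response(P5) = first start − arrival = 19 − 9 = 10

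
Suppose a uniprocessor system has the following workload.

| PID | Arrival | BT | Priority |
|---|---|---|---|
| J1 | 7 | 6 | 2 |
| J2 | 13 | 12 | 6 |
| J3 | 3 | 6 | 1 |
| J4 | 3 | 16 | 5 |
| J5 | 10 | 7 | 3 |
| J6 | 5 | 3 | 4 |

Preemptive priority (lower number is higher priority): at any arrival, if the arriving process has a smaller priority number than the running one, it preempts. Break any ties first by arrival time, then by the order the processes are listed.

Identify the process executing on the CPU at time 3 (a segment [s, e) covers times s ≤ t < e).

J3

Timeline: | idle 0-3 | J3 3-9 | J1 9-15 | J5 15-22 | J6 22-25 | J4 25-41 | J2 41-53 |
Completion: J1=15  J2=53  J3=9  J4=41  J5=22  J6=25
Turnaround (C−A): J1=8  J2=40  J3=6  J4=38  J5=12  J6=20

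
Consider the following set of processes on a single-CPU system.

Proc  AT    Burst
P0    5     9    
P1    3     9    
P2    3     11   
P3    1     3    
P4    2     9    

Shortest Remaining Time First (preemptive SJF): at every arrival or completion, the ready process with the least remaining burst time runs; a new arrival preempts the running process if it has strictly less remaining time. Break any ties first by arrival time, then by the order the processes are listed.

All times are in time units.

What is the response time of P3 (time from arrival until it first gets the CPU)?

0

Gantt: | idle 0-1 | P3 1-4 | P4 4-13 | P1 13-22 | P0 22-31 | P2 31-42 |
Completion: P0=31  P1=22  P2=42  P3=4  P4=13
Response(P3) = first start − arrival = 1 − 1 = 0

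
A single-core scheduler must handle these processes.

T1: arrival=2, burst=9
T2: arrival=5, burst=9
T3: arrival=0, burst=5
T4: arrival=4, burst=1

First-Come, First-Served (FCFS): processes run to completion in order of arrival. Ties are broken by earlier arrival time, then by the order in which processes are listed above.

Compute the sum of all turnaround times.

47

Gantt: | T3 0-5 | T1 5-14 | T4 14-15 | T2 15-24 |
Completion: T1=14  T2=24  T3=5  T4=15
Turnaround = completion − arrival: T1=12, T2=19, T3=5, T4=11
Total turnaround = 12 + 19 + 5 + 11 = 47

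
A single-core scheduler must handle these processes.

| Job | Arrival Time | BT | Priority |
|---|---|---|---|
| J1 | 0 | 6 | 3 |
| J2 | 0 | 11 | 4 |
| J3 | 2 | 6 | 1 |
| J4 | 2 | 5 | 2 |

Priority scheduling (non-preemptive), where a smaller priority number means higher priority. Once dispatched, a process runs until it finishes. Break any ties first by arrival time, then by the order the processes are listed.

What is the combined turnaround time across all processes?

59

Gantt: | J1 0-6 | J3 6-12 | J4 12-17 | J2 17-28 |
Completion: J1=6  J2=28  J3=12  J4=17
Turnaround = completion − arrival: J1=6, J2=28, J3=10, J4=15
Total turnaround = 6 + 28 + 10 + 15 = 59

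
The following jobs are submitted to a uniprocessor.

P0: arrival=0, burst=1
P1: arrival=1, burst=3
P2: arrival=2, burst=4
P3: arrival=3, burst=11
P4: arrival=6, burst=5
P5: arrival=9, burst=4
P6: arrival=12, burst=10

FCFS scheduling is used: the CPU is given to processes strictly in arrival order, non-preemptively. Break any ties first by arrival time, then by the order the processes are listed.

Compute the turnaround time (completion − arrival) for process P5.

Gantt: | P0 0-1 | P1 1-4 | P2 4-8 | P3 8-19 | P4 19-24 | P5 24-28 | P6 28-38 |
Completion: P0=1  P1=4  P2=8  P3=19  P4=24  P5=28  P6=38
Turnaround(P5) = completion − arrival = 28 − 9 = 19

19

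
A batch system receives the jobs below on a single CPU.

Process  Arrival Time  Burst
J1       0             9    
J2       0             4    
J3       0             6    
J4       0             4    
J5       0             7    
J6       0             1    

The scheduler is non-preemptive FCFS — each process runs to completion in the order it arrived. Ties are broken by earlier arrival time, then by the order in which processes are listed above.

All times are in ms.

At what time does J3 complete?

19

Gantt: | J1 0-9 | J2 9-13 | J3 13-19 | J4 19-23 | J5 23-30 | J6 30-31 |
Completion: J1=9  J2=13  J3=19  J4=23  J5=30  J6=31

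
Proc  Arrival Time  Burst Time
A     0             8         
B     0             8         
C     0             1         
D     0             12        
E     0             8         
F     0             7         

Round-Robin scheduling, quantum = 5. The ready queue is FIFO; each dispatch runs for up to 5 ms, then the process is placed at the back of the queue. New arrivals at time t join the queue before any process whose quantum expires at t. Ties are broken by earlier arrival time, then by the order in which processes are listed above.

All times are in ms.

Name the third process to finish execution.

B

Gantt: | A 0-5 | B 5-10 | C 10-11 | D 11-16 | E 16-21 | F 21-26 | A 26-29 | B 29-32 | D 32-37 | E 37-40 | F 40-42 | D 42-44 |
Completion: A=29  B=32  C=11  D=44  E=40  F=42
Finish order: C → A → B → E → F → D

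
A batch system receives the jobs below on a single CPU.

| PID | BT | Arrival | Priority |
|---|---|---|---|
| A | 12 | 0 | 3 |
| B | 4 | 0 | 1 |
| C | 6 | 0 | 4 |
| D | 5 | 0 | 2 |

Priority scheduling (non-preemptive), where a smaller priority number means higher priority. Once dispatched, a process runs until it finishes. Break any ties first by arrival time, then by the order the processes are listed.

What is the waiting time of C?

21

Gantt: | B 0-4 | D 4-9 | A 9-21 | C 21-27 |
Completion: A=21  B=4  C=27  D=9
Turnaround (C−A): A=21  B=4  C=27  D=9
Waiting(C) = turnaround − burst = 27 − 6 = 21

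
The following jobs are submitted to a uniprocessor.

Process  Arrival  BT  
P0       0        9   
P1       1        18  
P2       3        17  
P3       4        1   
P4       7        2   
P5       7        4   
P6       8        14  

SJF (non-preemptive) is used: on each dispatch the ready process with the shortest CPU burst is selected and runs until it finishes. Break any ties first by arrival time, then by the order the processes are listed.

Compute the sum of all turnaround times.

159

Schedule: | P0 0-9 | P3 9-10 | P4 10-12 | P5 12-16 | P6 16-30 | P2 30-47 | P1 47-65 |
Completion: P0=9  P1=65  P2=47  P3=10  P4=12  P5=16  P6=30
Turnaround (C−A): P0=9  P1=64  P2=44  P3=6  P4=5  P5=9  P6=22
Turnaround = completion − arrival: P0=9, P1=64, P2=44, P3=6, P4=5, P5=9, P6=22
Total turnaround = 9 + 64 + 44 + 6 + 5 + 9 + 22 = 159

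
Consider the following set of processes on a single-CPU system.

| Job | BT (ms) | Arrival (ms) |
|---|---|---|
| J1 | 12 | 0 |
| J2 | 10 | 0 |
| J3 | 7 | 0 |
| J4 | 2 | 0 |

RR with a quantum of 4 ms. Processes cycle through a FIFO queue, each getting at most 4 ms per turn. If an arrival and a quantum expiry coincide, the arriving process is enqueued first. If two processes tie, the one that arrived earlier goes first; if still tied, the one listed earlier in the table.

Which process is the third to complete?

Gantt: | J1 0-4 | J2 4-8 | J3 8-12 | J4 12-14 | J1 14-18 | J2 18-22 | J3 22-25 | J1 25-29 | J2 29-31 |
Completion: J1=29  J2=31  J3=25  J4=14
Turnaround (C−A): J1=29  J2=31  J3=25  J4=14
Finish order: J4 → J3 → J1 → J2

J1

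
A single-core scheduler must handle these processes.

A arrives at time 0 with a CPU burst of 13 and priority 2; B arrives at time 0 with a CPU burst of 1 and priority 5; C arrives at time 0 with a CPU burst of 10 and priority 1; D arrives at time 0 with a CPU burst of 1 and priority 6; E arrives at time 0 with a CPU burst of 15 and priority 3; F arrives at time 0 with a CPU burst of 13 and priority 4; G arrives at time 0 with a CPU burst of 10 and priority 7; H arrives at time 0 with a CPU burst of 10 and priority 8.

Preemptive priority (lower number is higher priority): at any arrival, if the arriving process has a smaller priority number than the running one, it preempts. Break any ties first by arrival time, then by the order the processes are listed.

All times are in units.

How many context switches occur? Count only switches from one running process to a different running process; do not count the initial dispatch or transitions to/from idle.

7

Schedule: | C 0-10 | A 10-23 | E 23-38 | F 38-51 | B 51-52 | D 52-53 | G 53-63 | H 63-73 |
Completion: A=23  B=52  C=10  D=53  E=38  F=51  G=63  H=73
Turnaround (C−A): A=23  B=52  C=10  D=53  E=38  F=51  G=63  H=73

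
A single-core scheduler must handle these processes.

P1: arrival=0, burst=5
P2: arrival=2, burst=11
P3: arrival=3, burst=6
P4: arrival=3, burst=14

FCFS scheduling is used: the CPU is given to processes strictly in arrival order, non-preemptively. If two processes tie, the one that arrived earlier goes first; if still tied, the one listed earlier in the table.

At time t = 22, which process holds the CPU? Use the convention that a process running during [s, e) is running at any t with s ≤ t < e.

Schedule: | P1 0-5 | P2 5-16 | P3 16-22 | P4 22-36 |
Completion: P1=5  P2=16  P3=22  P4=36
Turnaround (C−A): P1=5  P2=14  P3=19  P4=33

P4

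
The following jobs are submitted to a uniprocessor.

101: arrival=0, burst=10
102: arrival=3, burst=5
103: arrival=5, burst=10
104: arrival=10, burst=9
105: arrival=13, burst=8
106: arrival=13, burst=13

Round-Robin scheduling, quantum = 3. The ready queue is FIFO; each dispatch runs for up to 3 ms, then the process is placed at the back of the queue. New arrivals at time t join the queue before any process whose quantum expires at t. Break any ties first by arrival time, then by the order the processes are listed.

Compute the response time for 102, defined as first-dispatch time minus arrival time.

0

Schedule: | 101 0-3 | 102 3-6 | 101 6-9 | 103 9-12 | 102 12-14 | 101 14-17 | 104 17-20 | 103 20-23 | 105 23-26 | 106 26-29 | 101 29-30 | 104 30-33 | 103 33-36 | 105 36-39 | 106 39-42 | 104 42-45 | 103 45-46 | 105 46-48 | 106 48-55 |
Completion: 101=30  102=14  103=46  104=45  105=48  106=55
Turnaround (C−A): 101=30  102=11  103=41  104=35  105=35  106=42
Response(102) = first start − arrival = 3 − 3 = 0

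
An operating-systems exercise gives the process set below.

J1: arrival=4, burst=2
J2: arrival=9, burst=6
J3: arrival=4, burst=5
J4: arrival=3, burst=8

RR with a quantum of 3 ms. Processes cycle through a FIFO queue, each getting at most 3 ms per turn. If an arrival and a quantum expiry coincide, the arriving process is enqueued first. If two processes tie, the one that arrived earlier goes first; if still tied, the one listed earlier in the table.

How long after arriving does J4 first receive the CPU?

Gantt: | idle 0-3 | J4 3-6 | J1 6-8 | J3 8-11 | J4 11-14 | J2 14-17 | J3 17-19 | J4 19-21 | J2 21-24 |
Completion: J1=8  J2=24  J3=19  J4=21
Response(J4) = first start − arrival = 3 − 3 = 0

0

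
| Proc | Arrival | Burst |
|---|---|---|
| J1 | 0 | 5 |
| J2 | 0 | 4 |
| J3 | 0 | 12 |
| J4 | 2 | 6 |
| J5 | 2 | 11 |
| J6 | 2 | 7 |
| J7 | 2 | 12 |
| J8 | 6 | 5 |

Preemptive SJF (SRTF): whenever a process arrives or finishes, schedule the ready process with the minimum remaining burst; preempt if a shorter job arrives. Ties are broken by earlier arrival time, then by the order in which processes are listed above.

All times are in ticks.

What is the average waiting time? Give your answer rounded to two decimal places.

18.50

Timeline: | J2 0-4 | J1 4-9 | J8 9-14 | J4 14-20 | J6 20-27 | J5 27-38 | J3 38-50 | J7 50-62 |
Completion: J1=9  J2=4  J3=50  J4=20  J5=38  J6=27  J7=62  J8=14
Turnaround (C−A): J1=9  J2=4  J3=50  J4=18  J5=36  J6=25  J7=60  J8=8
Waiting times: J1=4, J2=0, J3=38, J4=12, J5=25, J6=18, J7=48, J8=3
Average waiting = (4+0+38+12+25+18+48+3) / 8 = 148/8 = 18.50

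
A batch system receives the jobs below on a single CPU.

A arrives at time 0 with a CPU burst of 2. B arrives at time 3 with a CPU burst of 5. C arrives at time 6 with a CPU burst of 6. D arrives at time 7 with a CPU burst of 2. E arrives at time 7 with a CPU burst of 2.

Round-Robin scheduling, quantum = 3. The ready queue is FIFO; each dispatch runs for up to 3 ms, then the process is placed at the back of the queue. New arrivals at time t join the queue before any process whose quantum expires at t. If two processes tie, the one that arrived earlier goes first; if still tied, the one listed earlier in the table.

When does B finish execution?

Timeline: | A 0-2 | idle 2-3 | B 3-6 | C 6-9 | B 9-11 | D 11-13 | E 13-15 | C 15-18 |
Completion: A=2  B=11  C=18  D=13  E=15
Turnaround (C−A): A=2  B=8  C=12  D=6  E=8

11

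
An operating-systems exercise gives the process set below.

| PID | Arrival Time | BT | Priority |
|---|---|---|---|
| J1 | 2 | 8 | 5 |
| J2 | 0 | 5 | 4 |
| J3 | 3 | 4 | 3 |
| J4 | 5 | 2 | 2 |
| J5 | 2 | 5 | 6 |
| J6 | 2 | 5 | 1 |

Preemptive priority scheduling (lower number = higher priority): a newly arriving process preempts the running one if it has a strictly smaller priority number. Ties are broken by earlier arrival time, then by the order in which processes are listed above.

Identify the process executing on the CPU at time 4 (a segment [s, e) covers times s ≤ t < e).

Schedule: | J2 0-2 | J6 2-7 | J4 7-9 | J3 9-13 | J2 13-16 | J1 16-24 | J5 24-29 |
Completion: J1=24  J2=16  J3=13  J4=9  J5=29  J6=7

J6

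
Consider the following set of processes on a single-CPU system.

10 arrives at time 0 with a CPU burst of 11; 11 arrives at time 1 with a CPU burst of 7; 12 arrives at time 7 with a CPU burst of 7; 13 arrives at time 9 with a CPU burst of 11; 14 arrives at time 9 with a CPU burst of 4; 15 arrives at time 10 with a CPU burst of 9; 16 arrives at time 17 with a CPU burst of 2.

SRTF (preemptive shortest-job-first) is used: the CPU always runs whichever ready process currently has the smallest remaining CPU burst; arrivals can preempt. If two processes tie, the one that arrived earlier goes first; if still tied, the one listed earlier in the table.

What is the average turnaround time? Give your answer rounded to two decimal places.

18.43

Gantt: | 10 0-1 | 11 1-8 | 12 8-9 | 14 9-13 | 12 13-19 | 16 19-21 | 15 21-30 | 10 30-40 | 13 40-51 |
Completion: 10=40  11=8  12=19  13=51  14=13  15=30  16=21
Turnaround times: 10=40, 11=7, 12=12, 13=42, 14=4, 15=20, 16=4
Average turnaround = (40+7+12+42+4+20+4) / 7 = 129/7 = 18.43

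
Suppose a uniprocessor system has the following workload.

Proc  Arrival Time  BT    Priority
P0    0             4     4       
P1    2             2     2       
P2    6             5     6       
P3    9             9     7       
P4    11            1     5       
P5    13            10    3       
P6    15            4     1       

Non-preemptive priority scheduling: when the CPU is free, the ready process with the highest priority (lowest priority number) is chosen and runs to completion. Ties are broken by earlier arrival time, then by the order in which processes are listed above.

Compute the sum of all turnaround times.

Timeline: | P0 0-4 | P1 4-6 | P2 6-11 | P4 11-12 | P3 12-21 | P6 21-25 | P5 25-35 |
Completion: P0=4  P1=6  P2=11  P3=21  P4=12  P5=35  P6=25
Turnaround (C−A): P0=4  P1=4  P2=5  P3=12  P4=1  P5=22  P6=10
Turnaround = completion − arrival: P0=4, P1=4, P2=5, P3=12, P4=1, P5=22, P6=10
Total turnaround = 4 + 4 + 5 + 12 + 1 + 22 + 10 = 58

58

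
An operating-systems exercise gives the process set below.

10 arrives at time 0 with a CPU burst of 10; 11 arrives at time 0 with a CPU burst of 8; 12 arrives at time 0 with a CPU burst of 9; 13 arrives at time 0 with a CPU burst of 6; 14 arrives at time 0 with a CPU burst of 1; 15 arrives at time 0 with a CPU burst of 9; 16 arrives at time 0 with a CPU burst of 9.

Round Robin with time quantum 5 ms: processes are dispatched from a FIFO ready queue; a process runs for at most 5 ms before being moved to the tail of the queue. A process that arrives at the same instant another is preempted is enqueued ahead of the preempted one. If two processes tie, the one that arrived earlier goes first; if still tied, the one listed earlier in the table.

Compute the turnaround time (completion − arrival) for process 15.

Timeline: | 10 0-5 | 11 5-10 | 12 10-15 | 13 15-20 | 14 20-21 | 15 21-26 | 16 26-31 | 10 31-36 | 11 36-39 | 12 39-43 | 13 43-44 | 15 44-48 | 16 48-52 |
Completion: 10=36  11=39  12=43  13=44  14=21  15=48  16=52
Turnaround(15) = completion − arrival = 48 − 0 = 48

48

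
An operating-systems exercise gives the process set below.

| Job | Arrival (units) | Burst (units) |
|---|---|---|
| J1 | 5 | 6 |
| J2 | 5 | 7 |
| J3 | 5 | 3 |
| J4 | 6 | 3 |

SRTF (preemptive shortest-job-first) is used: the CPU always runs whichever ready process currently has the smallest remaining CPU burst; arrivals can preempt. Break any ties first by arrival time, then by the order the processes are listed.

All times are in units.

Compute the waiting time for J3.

0

Timeline: | idle 0-5 | J3 5-8 | J4 8-11 | J1 11-17 | J2 17-24 |
Completion: J1=17  J2=24  J3=8  J4=11
Turnaround (C−A): J1=12  J2=19  J3=3  J4=5
Waiting(J3) = turnaround − burst = 3 − 3 = 0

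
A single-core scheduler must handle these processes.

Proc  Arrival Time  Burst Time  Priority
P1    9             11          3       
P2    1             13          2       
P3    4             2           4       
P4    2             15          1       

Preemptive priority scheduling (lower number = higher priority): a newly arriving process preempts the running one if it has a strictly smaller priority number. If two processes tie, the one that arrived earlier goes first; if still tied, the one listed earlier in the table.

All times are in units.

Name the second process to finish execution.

Gantt: | idle 0-1 | P2 1-2 | P4 2-17 | P2 17-29 | P1 29-40 | P3 40-42 |
Completion: P1=40  P2=29  P3=42  P4=17
Finish order: P4 → P2 → P1 → P3

P2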